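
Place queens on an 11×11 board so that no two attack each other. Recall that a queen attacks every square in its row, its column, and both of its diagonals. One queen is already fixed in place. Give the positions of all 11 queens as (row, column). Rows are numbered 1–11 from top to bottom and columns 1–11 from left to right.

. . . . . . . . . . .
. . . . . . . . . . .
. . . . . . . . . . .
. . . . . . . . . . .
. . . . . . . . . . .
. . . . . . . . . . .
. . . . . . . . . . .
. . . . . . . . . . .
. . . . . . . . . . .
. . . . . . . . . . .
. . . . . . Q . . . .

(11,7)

Row 1: attacked by (11,7)→{7}. Safe: 1, 2, 3, 4, 5, 6, 8, 9, 10, 11. Place at column 10.
Row 2: attacked by (1,10)→{9,10,11}; (11,7)→{7}. Safe: 1, 2, 3, 4, 5, 6, 8. Place at column 6.
Row 3: attacked by (1,10)→{8,10}; (2,6)→{5,6,7}; (11,7)→{7}. Safe: 1, 2, 3, 4, 9, 11. Place at column 4.
Row 4: attacked by (1,10)→{7,10}; (2,6)→{4,6,8}; (3,4)→{3,4,5}; (11,7)→{7}. Safe: 1, 2, 9, 11. Place at column 2.
Row 5: attacked by (1,10)→{6,10}; (2,6)→{3,6,9}; (3,4)→{2,4,6}; (4,2)→{1,2,3}; (11,7)→{1,7}. Safe: 5, 8, 11. Place at column 8.
Row 6: attacked by (1,10)→{5,10}; (2,6)→{2,6,10}; (3,4)→{1,4,7}; (4,2)→{2,4}; (5,8)→{7,8,9}; (11,7)→{2,7}. Safe: 3, 11. Place at column 11.
Row 7: attacked by (1,10)→{4,10}; (2,6)→{1,6,11}; (3,4)→{4,8}; (4,2)→{2,5}; (5,8)→{6,8,10}; (6,11)→{10,11}; (11,7)→{3,7,11}. Safe: 9. Place at column 9.
Row 8: attacked by (1,10)→{3,10}; (2,6)→{6}; (3,4)→{4,9}; (4,2)→{2,6}; (5,8)→{5,8,11}; (6,11)→{9,11}; (7,9)→{8,9,10}; (11,7)→{4,7,10}. Safe: 1. Place at column 1.
Row 9: attacked by (1,10)→{2,10}; (2,6)→{6}; (3,4)→{4,10}; (4,2)→{2,7}; (5,8)→{4,8}; (6,11)→{8,11}; (7,9)→{7,9,11}; (8,1)→{1,2}; (11,7)→{5,7,9}. Safe: 3. Place at column 3.
Row 10: attacked by (1,10)→{1,10}; (2,6)→{6}; (3,4)→{4,11}; (4,2)→{2,8}; (5,8)→{3,8}; (6,11)→{7,11}; (7,9)→{6,9}; (8,1)→{1,3}; (9,3)→{2,3,4}; (11,7)→{6,7,8}. Safe: 5. Place at column 5.
Columns [10, 6, 4, 2, 8, 11, 9, 1, 3, 5, 7], r−c [-9, -4, -1, 2, -3, -5, -2, 7, 6, 5, 4], r+c [11, 8, 7, 6, 13, 17, 16, 9, 12, 15, 18] are all distinct, so no two queens attack.

(1,10) (2,6) (3,4) (4,2) (5,8) (6,11) (7,9) (8,1) (9,3) (10,5) (11,7)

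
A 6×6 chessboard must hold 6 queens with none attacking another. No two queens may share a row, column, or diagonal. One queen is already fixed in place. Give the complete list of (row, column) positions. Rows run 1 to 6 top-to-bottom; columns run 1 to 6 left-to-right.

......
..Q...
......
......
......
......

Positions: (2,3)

Row 1: attacked by (2,3)→{2,3,4}. Safe: 1, 5, 6. Place at column 5.
Row 3: attacked by (1,5)→{3,5}; (2,3)→{2,3,4}. Safe: 1, 6. Place at column 1.
Row 4: attacked by (1,5)→{2,5}; (2,3)→{1,3,5}; (3,1)→{1,2}. Safe: 4, 6. Place at column 6.
Row 5: attacked by (1,5)→{1,5}; (2,3)→{3,6}; (3,1)→{1,3}; (4,6)→{5,6}. Safe: 2, 4. Place at column 4.
Row 6: attacked by (1,5)→{5}; (2,3)→{3}; (3,1)→{1,4}; (4,6)→{4,6}; (5,4)→{3,4,5}. Safe: 2. Place at column 2.
Columns [5, 3, 1, 6, 4, 2], r−c [-4, -1, 2, -2, 1, 4], r+c [6, 5, 4, 10, 9, 8] are all distinct, so no two queens attack.

(1,5) (2,3) (3,1) (4,6) (5,4) (6,2)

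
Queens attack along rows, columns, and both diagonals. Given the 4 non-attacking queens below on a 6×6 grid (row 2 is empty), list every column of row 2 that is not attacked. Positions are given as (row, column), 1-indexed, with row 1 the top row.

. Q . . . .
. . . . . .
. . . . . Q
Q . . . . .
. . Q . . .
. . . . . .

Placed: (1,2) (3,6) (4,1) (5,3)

columns 4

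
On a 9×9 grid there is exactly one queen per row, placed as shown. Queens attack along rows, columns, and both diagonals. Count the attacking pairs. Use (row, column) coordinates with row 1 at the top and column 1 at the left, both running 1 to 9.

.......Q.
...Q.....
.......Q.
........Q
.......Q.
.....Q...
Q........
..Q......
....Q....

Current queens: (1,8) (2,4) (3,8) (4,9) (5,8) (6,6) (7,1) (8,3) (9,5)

Same column: (1,8)–(3,8) (column 8); (1,8)–(5,8) (column 8); (3,8)–(5,8) (column 8).
Same diagonal: (3,8)–(4,9) (|3−4| = |8−9| = 1); (3,8)–(8,3) (|3−8| = |8−3| = 5); (4,9)–(5,8) (|4−5| = |9−8| = 1).
Total attacking pairs: 6.

6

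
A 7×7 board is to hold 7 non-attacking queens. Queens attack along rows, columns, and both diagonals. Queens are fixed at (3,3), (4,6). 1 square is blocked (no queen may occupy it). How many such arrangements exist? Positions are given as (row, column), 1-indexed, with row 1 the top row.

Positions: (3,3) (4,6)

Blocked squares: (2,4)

Branch on row 1: col 2 → 0; col 4 → 2; col 7 → 0.
Sum: 0 + 2 + 0 = 2.

2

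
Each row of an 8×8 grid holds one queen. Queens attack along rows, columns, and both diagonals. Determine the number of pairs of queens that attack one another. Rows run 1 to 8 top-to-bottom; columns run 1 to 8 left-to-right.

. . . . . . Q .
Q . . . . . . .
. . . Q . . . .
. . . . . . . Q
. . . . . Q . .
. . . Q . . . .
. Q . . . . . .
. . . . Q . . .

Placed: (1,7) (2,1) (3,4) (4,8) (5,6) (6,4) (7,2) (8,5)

Same column: (3,4)–(6,4) (column 4).
Same diagonal: (3,4)–(5,6) (|3−5| = |4−6| = 2).
Total attacking pairs: 2.

2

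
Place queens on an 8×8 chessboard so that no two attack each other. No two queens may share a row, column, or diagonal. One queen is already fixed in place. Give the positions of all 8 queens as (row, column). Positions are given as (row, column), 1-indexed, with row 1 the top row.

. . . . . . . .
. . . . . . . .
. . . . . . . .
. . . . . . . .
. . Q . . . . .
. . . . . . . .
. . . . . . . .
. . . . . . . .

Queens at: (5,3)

(1,5) (2,8) (3,4) (4,1) (5,3) (6,6) (7,2) (8,7)

Row 1: attacked by (5,3)→{3,7}. Safe: 1, 2, 4, 5, 6, 8. Place at column 5.
Row 2: attacked by (1,5)→{4,5,6}; (5,3)→{3,6}. Safe: 1, 2, 7, 8. Place at column 8.
Row 3: attacked by (1,5)→{3,5,7}; (2,8)→{7,8}; (5,3)→{1,3,5}. Safe: 2, 4, 6. Place at column 4.
Row 4: attacked by (1,5)→{2,5,8}; (2,8)→{6,8}; (3,4)→{3,4,5}; (5,3)→{2,3,4}. Safe: 1, 7. Place at column 1.
Row 6: attacked by (1,5)→{5}; (2,8)→{4,8}; (3,4)→{1,4,7}; (4,1)→{1,3}; (5,3)→{2,3,4}. Safe: 6. Place at column 6.
Row 7: attacked by (1,5)→{5}; (2,8)→{3,8}; (3,4)→{4,8}; (4,1)→{1,4}; (5,3)→{1,3,5}; (6,6)→{5,6,7}. Safe: 2. Place at column 2.
Row 8: attacked by (1,5)→{5}; (2,8)→{2,8}; (3,4)→{4}; (4,1)→{1,5}; (5,3)→{3,6}; (6,6)→{4,6,8}; (7,2)→{1,2,3}. Safe: 7. Place at column 7.
Columns [5, 8, 4, 1, 3, 6, 2, 7], r−c [-4, -6, -1, 3, 2, 0, 5, 1], r+c [6, 10, 7, 5, 8, 12, 9, 15] are all distinct, so no two queens attack.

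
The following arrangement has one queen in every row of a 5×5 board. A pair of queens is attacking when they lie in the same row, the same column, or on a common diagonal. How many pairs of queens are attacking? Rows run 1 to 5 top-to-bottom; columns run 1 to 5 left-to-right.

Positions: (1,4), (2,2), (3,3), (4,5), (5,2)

Same column: (2,2)–(5,2) (column 2).
Same diagonal: (2,2)–(3,3) (|2−3| = |2−3| = 1).
Total attacking pairs: 2.

2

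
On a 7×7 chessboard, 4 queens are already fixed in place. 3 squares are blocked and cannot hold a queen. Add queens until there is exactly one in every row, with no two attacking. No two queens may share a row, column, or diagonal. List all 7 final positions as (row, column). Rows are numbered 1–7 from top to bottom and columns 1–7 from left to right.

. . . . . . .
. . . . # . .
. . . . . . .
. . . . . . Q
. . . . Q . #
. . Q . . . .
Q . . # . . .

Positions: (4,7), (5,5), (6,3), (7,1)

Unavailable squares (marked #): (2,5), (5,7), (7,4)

Row 1: attacked by (4,7)→{4,7}; (5,5)→{1,5}; (6,3)→{3}; (7,1)→{1,7}. Safe: 2, 6. Place at column 6.
Row 2: attacked by (1,6)→{5,6,7}; (4,7)→{5,7}; (5,5)→{2,5}; (6,3)→{3,7}; (7,1)→{1,6}. Blocked: 5. Safe: 4. Place at column 4.
Row 3: attacked by (1,6)→{4,6}; (2,4)→{3,4,5}; (4,7)→{6,7}; (5,5)→{3,5,7}; (6,3)→{3,6}; (7,1)→{1,5}. Safe: 2. Place at column 2.
Columns [6, 4, 2, 7, 5, 3, 1], r−c [-5, -2, 1, -3, 0, 3, 6], r+c [7, 6, 5, 11, 10, 9, 8] are all distinct, so no two queens attack.

(1,6) (2,4) (3,2) (4,7) (5,5) (6,3) (7,1)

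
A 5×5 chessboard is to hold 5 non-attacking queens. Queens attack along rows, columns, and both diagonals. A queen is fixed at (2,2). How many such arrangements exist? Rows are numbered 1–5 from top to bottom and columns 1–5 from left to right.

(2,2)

Branch on row 1: col 4 → 1; col 5 → 1.
Sum: 1 + 1 = 2.

2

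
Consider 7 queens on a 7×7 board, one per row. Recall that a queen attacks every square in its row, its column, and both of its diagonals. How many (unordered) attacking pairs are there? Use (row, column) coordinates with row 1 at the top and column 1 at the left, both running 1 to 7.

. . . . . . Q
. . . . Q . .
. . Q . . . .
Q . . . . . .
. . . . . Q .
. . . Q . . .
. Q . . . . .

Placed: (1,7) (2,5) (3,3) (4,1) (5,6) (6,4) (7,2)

All columns are distinct and no two queens satisfy |Δrow| = |Δcol|, so no pair attacks.

0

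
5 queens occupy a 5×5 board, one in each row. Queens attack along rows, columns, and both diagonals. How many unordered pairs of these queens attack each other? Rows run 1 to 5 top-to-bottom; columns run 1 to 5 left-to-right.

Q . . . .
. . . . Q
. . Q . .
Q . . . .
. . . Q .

Same column: (1,1)–(4,1) (column 1).
Same diagonal: (1,1)–(3,3) (|1−3| = |1−3| = 2).
Total attacking pairs: 2.

2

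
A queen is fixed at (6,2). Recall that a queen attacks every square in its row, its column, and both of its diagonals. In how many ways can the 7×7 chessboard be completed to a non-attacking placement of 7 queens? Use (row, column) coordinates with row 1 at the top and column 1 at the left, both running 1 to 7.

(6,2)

Branch on row 1: col 1 → 1; col 3 → 1; col 4 → 0; col 5 → 1; col 6 → 1.
Sum: 1 + 1 + 0 + 1 + 1 = 4.

4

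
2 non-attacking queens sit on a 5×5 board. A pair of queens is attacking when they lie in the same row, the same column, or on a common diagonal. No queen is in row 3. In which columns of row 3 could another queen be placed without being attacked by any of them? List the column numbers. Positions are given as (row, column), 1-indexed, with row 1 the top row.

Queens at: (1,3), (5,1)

(1,3) attacks row 3 at column 3 and diagonals 1, 5.
(5,1) attacks row 3 at column 1 and diagonals 3.
Attacked columns: {1, 3, 5}. Safe: {2, 4}.

columns 2, 4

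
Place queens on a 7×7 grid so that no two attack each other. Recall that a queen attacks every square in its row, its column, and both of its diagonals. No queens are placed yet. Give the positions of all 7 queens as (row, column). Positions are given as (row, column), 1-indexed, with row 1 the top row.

(1,3) (2,7) (3,4) (4,1) (5,5) (6,2) (7,6)

Row 1: Safe: 1, 2, 3, 4, 5, 6, 7. Place at column 3.
Row 2: attacked by (1,3)→{2,3,4}. Safe: 1, 5, 6, 7. Place at column 7.
Row 3: attacked by (1,3)→{1,3,5}; (2,7)→{6,7}. Safe: 2, 4. Place at column 4.
Row 4: attacked by (1,3)→{3,6}; (2,7)→{5,7}; (3,4)→{3,4,5}. Safe: 1, 2. Place at column 1.
Row 5: attacked by (1,3)→{3,7}; (2,7)→{4,7}; (3,4)→{2,4,6}; (4,1)→{1,2}. Safe: 5. Place at column 5.
Row 6: attacked by (1,3)→{3}; (2,7)→{3,7}; (3,4)→{1,4,7}; (4,1)→{1,3}; (5,5)→{4,5,6}. Safe: 2. Place at column 2.
Row 7: attacked by (1,3)→{3}; (2,7)→{2,7}; (3,4)→{4}; (4,1)→{1,4}; (5,5)→{3,5,7}; (6,2)→{1,2,3}. Safe: 6. Place at column 6.
Columns [3, 7, 4, 1, 5, 2, 6], r−c [-2, -5, -1, 3, 0, 4, 1], r+c [4, 9, 7, 5, 10, 8, 13] are all distinct, so no two queens attack.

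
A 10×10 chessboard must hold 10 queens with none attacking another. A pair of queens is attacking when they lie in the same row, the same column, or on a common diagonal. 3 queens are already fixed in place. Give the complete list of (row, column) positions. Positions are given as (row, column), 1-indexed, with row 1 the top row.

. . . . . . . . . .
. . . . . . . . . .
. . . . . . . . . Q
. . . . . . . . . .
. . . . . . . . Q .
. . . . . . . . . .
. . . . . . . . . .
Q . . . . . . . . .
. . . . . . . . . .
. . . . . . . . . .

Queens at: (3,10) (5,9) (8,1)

(1,2) (2,4) (3,10) (4,7) (5,9) (6,6) (7,3) (8,1) (9,8) (10,5)

Row 1: attacked by (3,10)→{8,10}; (5,9)→{5,9}; (8,1)→{1,8}. Safe: 2, 3, 4, 6, 7. Place at column 2.
Row 2: attacked by (1,2)→{1,2,3}; (3,10)→{9,10}; (5,9)→{6,9}; (8,1)→{1,7}. Safe: 4, 5, 8. Place at column 4.
Row 4: attacked by (1,2)→{2,5}; (2,4)→{2,4,6}; (3,10)→{9,10}; (5,9)→{8,9,10}; (8,1)→{1,5}. Safe: 3, 7. Place at column 7.
Row 6: attacked by (1,2)→{2,7}; (2,4)→{4,8}; (3,10)→{7,10}; (4,7)→{5,7,9}; (5,9)→{8,9,10}; (8,1)→{1,3}. Safe: 6. Place at column 6.
Row 7: attacked by (1,2)→{2,8}; (2,4)→{4,9}; (3,10)→{6,10}; (4,7)→{4,7,10}; (5,9)→{7,9}; (6,6)→{5,6,7}; (8,1)→{1,2}. Safe: 3. Place at column 3.
Row 9: attacked by (1,2)→{2,10}; (2,4)→{4}; (3,10)→{4,10}; (4,7)→{2,7}; (5,9)→{5,9}; (6,6)→{3,6,9}; (7,3)→{1,3,5}; (8,1)→{1,2}. Safe: 8. Place at column 8.
Row 10: attacked by (1,2)→{2}; (2,4)→{4}; (3,10)→{3,10}; (4,7)→{1,7}; (5,9)→{4,9}; (6,6)→{2,6,10}; (7,3)→{3,6}; (8,1)→{1,3}; (9,8)→{7,8,9}. Safe: 5. Place at column 5.
Columns [2, 4, 10, 7, 9, 6, 3, 1, 8, 5], r−c [-1, -2, -7, -3, -4, 0, 4, 7, 1, 5], r+c [3, 6, 13, 11, 14, 12, 10, 9, 17, 15] are all distinct, so no two queens attack.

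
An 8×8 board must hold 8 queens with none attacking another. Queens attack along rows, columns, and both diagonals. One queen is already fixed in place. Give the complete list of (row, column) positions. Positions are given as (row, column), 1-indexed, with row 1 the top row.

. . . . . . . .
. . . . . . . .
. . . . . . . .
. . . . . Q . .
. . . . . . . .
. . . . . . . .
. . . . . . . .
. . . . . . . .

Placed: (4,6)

(1,7) (2,3) (3,1) (4,6) (5,8) (6,5) (7,2) (8,4)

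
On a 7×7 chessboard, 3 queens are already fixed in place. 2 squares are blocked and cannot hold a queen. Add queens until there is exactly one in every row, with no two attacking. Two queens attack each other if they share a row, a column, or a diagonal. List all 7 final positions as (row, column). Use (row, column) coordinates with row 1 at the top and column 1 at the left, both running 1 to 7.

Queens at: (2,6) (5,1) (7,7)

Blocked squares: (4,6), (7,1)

Row 1: attacked by (2,6)→{5,6,7}; (5,1)→{1,5}; (7,7)→{1,7}. Safe: 2, 3, 4. Place at column 3.
Row 3: attacked by (1,3)→{1,3,5}; (2,6)→{5,6,7}; (5,1)→{1,3}; (7,7)→{3,7}. Safe: 2, 4. Place at column 2.
Row 4: attacked by (1,3)→{3,6}; (2,6)→{4,6}; (3,2)→{1,2,3}; (5,1)→{1,2}; (7,7)→{4,7}. Blocked: 6. Safe: 5. Place at column 5.
Row 6: attacked by (1,3)→{3}; (2,6)→{2,6}; (3,2)→{2,5}; (4,5)→{3,5,7}; (5,1)→{1,2}; (7,7)→{6,7}. Safe: 4. Place at column 4.
Columns [3, 6, 2, 5, 1, 4, 7], r−c [-2, -4, 1, -1, 4, 2, 0], r+c [4, 8, 5, 9, 6, 10, 14] are all distinct, so no two queens attack.

(1,3) (2,6) (3,2) (4,5) (5,1) (6,4) (7,7)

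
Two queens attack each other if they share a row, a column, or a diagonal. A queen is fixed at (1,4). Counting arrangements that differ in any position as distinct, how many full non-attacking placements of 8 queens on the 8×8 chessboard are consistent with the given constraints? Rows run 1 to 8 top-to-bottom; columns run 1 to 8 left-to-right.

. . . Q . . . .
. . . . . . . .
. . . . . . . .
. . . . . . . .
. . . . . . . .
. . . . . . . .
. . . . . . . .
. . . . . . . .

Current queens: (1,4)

Branch on row 2: col 1 → 2; col 2 → 6; col 6 → 3; col 7 → 4; col 8 → 3.
Sum: 2 + 6 + 3 + 4 + 3 = 18.

18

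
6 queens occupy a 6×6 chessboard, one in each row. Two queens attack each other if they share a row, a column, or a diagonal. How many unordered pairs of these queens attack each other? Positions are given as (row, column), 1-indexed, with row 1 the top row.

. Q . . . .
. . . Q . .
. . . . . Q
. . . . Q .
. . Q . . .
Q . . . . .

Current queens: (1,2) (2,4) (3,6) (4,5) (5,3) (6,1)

Same diagonal: (1,2)–(4,5) (|1−4| = |2−5| = 3); (3,6)–(4,5) (|3−4| = |6−5| = 1).
Total attacking pairs: 2.

2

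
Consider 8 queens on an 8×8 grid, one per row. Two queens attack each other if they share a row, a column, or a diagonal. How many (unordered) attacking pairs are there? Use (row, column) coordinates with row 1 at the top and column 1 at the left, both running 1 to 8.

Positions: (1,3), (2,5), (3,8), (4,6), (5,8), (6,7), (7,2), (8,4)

4

Same column: (3,8)–(5,8) (column 8).
Same diagonal: (1,3)–(4,6) (|1−4| = |3−6| = 3); (2,5)–(5,8) (|2−5| = |5−8| = 3); (5,8)–(6,7) (|5−6| = |8−7| = 1).
Total attacking pairs: 4.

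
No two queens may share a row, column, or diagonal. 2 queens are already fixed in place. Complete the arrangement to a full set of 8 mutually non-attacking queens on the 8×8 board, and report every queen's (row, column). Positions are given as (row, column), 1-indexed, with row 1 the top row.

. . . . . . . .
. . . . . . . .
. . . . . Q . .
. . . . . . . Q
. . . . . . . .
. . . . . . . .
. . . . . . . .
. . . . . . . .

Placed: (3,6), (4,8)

(1,2) (2,4) (3,6) (4,8) (5,3) (6,1) (7,7) (8,5)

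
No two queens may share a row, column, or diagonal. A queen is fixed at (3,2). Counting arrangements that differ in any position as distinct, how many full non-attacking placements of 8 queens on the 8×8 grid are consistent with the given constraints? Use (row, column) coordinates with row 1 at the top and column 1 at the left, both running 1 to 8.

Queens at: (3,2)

14

Branch on row 1: col 1 → 0; col 3 → 7; col 5 → 3; col 6 → 2; col 7 → 2; col 8 → 0.
Sum: 0 + 7 + 3 + 2 + 2 + 0 = 14.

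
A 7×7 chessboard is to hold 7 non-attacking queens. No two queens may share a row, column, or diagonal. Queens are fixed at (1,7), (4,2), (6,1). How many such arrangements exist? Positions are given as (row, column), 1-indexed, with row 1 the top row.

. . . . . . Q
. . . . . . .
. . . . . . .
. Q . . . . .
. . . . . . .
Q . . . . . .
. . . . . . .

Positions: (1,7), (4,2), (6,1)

Branch on row 2: col 3 → 1.
Sum: 1 = 1.

1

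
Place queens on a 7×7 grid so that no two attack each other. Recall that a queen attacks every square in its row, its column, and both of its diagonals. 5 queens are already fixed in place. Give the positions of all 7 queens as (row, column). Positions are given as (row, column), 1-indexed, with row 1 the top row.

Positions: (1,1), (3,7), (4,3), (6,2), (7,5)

(1,1) (2,4) (3,7) (4,3) (5,6) (6,2) (7,5)

Row 2: attacked by (1,1)→{1,2}; (3,7)→{6,7}; (4,3)→{1,3,5}; (6,2)→{2,6}; (7,5)→{5}. Safe: 4. Place at column 4.
Row 5: attacked by (1,1)→{1,5}; (2,4)→{1,4,7}; (3,7)→{5,7}; (4,3)→{2,3,4}; (6,2)→{1,2,3}; (7,5)→{3,5,7}. Safe: 6. Place at column 6.
Columns [1, 4, 7, 3, 6, 2, 5], r−c [0, -2, -4, 1, -1, 4, 2], r+c [2, 6, 10, 7, 11, 8, 12] are all distinct, so no two queens attack.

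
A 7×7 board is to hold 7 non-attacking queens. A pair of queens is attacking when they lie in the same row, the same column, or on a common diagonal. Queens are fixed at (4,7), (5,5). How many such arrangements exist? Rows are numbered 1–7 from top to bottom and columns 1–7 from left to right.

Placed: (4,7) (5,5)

2

Branch on row 1: col 2 → 1; col 3 → 0; col 6 → 1.
Sum: 1 + 0 + 1 = 2.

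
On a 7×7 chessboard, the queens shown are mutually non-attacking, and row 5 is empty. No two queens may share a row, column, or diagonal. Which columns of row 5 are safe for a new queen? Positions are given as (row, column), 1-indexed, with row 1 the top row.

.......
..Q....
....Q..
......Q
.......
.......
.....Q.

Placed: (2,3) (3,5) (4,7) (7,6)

columns 1, 2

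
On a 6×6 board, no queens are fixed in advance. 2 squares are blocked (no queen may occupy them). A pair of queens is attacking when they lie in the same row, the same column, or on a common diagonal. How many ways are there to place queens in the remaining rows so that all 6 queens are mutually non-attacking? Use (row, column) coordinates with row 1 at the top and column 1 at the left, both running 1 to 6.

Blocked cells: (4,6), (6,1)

Branch on row 1: col 1 → 0; col 2 → 1; col 3 → 1; col 4 → 1; col 5 → 0; col 6 → 0.
Sum: 0 + 1 + 1 + 1 + 0 + 0 = 3.

3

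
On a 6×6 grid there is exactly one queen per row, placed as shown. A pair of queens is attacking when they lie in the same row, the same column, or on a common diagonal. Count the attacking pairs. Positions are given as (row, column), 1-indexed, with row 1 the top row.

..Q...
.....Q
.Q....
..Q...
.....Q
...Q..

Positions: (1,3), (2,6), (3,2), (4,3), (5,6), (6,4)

3

Same column: (1,3)–(4,3) (column 3); (2,6)–(5,6) (column 6).
Same diagonal: (3,2)–(4,3) (|3−4| = |2−3| = 1).
Total attacking pairs: 3.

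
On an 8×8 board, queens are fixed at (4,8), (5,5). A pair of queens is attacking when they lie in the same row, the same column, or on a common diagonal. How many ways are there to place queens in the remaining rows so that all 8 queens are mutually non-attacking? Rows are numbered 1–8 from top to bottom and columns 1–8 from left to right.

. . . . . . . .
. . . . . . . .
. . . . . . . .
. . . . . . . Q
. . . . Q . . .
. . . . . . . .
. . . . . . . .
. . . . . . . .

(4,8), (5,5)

Branch on row 1: col 2 → 0; col 3 → 1; col 4 → 1; col 6 → 2; col 7 → 0.
Sum: 0 + 1 + 1 + 2 + 0 = 4.

4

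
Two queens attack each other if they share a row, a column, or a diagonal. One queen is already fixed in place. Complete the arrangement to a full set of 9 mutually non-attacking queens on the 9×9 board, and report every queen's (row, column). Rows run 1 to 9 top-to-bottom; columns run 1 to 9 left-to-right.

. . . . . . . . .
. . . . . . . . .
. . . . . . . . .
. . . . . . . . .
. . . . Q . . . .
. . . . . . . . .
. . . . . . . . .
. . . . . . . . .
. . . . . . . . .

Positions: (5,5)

(1,2) (2,6) (3,1) (4,7) (5,5) (6,3) (7,9) (8,4) (9,8)

Row 1: attacked by (5,5)→{1,5,9}. Safe: 2, 3, 4, 6, 7, 8. Place at column 2.
Row 2: attacked by (1,2)→{1,2,3}; (5,5)→{2,5,8}. Safe: 4, 6, 7, 9. Place at column 6.
Row 3: attacked by (1,2)→{2,4}; (2,6)→{5,6,7}; (5,5)→{3,5,7}. Safe: 1, 8, 9. Place at column 1.
Row 4: attacked by (1,2)→{2,5}; (2,6)→{4,6,8}; (3,1)→{1,2}; (5,5)→{4,5,6}. Safe: 3, 7, 9. Place at column 7.
Row 6: attacked by (1,2)→{2,7}; (2,6)→{2,6}; (3,1)→{1,4}; (4,7)→{5,7,9}; (5,5)→{4,5,6}. Safe: 3, 8. Place at column 3.
Row 7: attacked by (1,2)→{2,8}; (2,6)→{1,6}; (3,1)→{1,5}; (4,7)→{4,7}; (5,5)→{3,5,7}; (6,3)→{2,3,4}. Safe: 9. Place at column 9.
Row 8: attacked by (1,2)→{2,9}; (2,6)→{6}; (3,1)→{1,6}; (4,7)→{3,7}; (5,5)→{2,5,8}; (6,3)→{1,3,5}; (7,9)→{8,9}. Safe: 4. Place at column 4.
Row 9: attacked by (1,2)→{2}; (2,6)→{6}; (3,1)→{1,7}; (4,7)→{2,7}; (5,5)→{1,5,9}; (6,3)→{3,6}; (7,9)→{7,9}; (8,4)→{3,4,5}. Safe: 8. Place at column 8.
Columns [2, 6, 1, 7, 5, 3, 9, 4, 8], r−c [-1, -4, 2, -3, 0, 3, -2, 4, 1], r+c [3, 8, 4, 11, 10, 9, 16, 12, 17] are all distinct, so no two queens attack.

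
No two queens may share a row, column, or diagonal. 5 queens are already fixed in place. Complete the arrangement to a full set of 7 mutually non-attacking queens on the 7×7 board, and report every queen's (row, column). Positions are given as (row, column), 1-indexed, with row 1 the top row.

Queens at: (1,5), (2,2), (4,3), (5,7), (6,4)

(1,5) (2,2) (3,6) (4,3) (5,7) (6,4) (7,1)

Row 3: attacked by (1,5)→{3,5,7}; (2,2)→{1,2,3}; (4,3)→{2,3,4}; (5,7)→{5,7}; (6,4)→{1,4,7}. Safe: 6. Place at column 6.
Row 7: attacked by (1,5)→{5}; (2,2)→{2,7}; (3,6)→{2,6}; (4,3)→{3,6}; (5,7)→{5,7}; (6,4)→{3,4,5}. Safe: 1. Place at column 1.
Columns [5, 2, 6, 3, 7, 4, 1], r−c [-4, 0, -3, 1, -2, 2, 6], r+c [6, 4, 9, 7, 12, 10, 8] are all distinct, so no two queens attack.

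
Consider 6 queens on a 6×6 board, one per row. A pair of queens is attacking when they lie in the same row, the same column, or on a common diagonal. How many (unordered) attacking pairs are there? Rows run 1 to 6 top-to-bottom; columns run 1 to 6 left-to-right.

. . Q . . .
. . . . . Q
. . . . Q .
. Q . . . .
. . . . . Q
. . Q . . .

Same column: (1,3)–(6,3) (column 3); (2,6)–(5,6) (column 6).
Same diagonal: (1,3)–(3,5) (|1−3| = |3−5| = 2); (2,6)–(3,5) (|2−3| = |6−5| = 1).
Total attacking pairs: 4.

4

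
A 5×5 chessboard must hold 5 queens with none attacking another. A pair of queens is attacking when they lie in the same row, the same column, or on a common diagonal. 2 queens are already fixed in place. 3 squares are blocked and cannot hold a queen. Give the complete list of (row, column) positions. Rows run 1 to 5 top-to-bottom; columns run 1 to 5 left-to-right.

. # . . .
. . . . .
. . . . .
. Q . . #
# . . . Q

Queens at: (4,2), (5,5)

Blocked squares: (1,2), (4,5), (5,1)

(1,3) (2,1) (3,4) (4,2) (5,5)

Row 1: attacked by (4,2)→{2,5}; (5,5)→{1,5}. Blocked: 2. Safe: 3, 4. Place at column 3.
Row 2: attacked by (1,3)→{2,3,4}; (4,2)→{2,4}; (5,5)→{2,5}. Safe: 1. Place at column 1.
Row 3: attacked by (1,3)→{1,3,5}; (2,1)→{1,2}; (4,2)→{1,2,3}; (5,5)→{3,5}. Safe: 4. Place at column 4.
Columns [3, 1, 4, 2, 5], r−c [-2, 1, -1, 2, 0], r+c [4, 3, 7, 6, 10] are all distinct, so no two queens attack.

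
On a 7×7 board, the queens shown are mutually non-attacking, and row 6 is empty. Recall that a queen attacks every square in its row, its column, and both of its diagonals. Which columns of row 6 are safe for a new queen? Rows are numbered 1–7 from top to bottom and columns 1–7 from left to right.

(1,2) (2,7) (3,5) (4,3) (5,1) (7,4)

(1,2) attacks row 6 at column 2 and diagonals 7.
(2,7) attacks row 6 at column 7 and diagonals 3.
(3,5) attacks row 6 at column 5 and diagonals 2.
(4,3) attacks row 6 at column 3 and diagonals 1, 5.
(5,1) attacks row 6 at column 1 and diagonals 2.
(7,4) attacks row 6 at column 4 and diagonals 3, 5.
Attacked columns: {1, 2, 3, 4, 5, 7}. Safe: {6}.

columns 6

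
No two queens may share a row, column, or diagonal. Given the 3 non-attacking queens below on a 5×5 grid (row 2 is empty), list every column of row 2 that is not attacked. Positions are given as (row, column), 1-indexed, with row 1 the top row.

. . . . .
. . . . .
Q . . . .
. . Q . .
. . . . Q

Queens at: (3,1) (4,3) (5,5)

(3,1) attacks row 2 at column 1 and diagonals 2.
(4,3) attacks row 2 at column 3 and diagonals 1, 5.
(5,5) attacks row 2 at column 5 and diagonals 2.
Attacked columns: {1, 2, 3, 5}. Safe: {4}.

columns 4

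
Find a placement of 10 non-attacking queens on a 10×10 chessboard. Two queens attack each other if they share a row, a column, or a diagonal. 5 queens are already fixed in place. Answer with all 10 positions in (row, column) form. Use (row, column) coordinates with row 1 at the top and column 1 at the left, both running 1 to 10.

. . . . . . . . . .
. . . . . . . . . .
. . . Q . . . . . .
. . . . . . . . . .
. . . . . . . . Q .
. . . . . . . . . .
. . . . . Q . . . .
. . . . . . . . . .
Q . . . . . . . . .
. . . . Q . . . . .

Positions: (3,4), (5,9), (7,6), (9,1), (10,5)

(1,7) (2,10) (3,4) (4,2) (5,9) (6,3) (7,6) (8,8) (9,1) (10,5)

Row 1: attacked by (3,4)→{2,4,6}; (5,9)→{5,9}; (7,6)→{6}; (9,1)→{1,9}; (10,5)→{5}. Safe: 3, 7, 8, 10. Place at column 7.
Row 2: attacked by (1,7)→{6,7,8}; (3,4)→{3,4,5}; (5,9)→{6,9}; (7,6)→{1,6}; (9,1)→{1,8}; (10,5)→{5}. Safe: 2, 10. Place at column 10.
Row 4: attacked by (1,7)→{4,7,10}; (2,10)→{8,10}; (3,4)→{3,4,5}; (5,9)→{8,9,10}; (7,6)→{3,6,9}; (9,1)→{1,6}; (10,5)→{5}. Safe: 2. Place at column 2.
Row 6: attacked by (1,7)→{2,7}; (2,10)→{6,10}; (3,4)→{1,4,7}; (4,2)→{2,4}; (5,9)→{8,9,10}; (7,6)→{5,6,7}; (9,1)→{1,4}; (10,5)→{1,5,9}. Safe: 3. Place at column 3.
Row 8: attacked by (1,7)→{7}; (2,10)→{4,10}; (3,4)→{4,9}; (4,2)→{2,6}; (5,9)→{6,9}; (6,3)→{1,3,5}; (7,6)→{5,6,7}; (9,1)→{1,2}; (10,5)→{3,5,7}. Safe: 8. Place at column 8.
Columns [7, 10, 4, 2, 9, 3, 6, 8, 1, 5], r−c [-6, -8, -1, 2, -4, 3, 1, 0, 8, 5], r+c [8, 12, 7, 6, 14, 9, 13, 16, 10, 15] are all distinct, so no two queens attack.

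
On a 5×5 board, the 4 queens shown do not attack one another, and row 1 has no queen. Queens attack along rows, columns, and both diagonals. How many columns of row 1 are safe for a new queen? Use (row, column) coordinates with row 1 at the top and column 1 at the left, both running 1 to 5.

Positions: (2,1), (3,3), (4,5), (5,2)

(2,1) attacks row 1 at column 1 and diagonals 2.
(3,3) attacks row 1 at column 3 and diagonals 1, 5.
(4,5) attacks row 1 at column 5 and diagonals 2.
(5,2) attacks row 1 at column 2.
Attacked columns: {1, 2, 3, 5}. Safe: {4}.

1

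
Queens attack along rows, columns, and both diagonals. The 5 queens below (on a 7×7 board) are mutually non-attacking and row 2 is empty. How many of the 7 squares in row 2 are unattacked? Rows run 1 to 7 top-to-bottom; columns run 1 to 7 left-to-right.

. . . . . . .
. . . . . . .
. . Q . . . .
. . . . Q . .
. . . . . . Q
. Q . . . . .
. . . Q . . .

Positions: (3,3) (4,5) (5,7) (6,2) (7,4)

(3,3) attacks row 2 at column 3 and diagonals 2, 4.
(4,5) attacks row 2 at column 5 and diagonals 3, 7.
(5,7) attacks row 2 at column 7 and diagonals 4.
(6,2) attacks row 2 at column 2 and diagonals 6.
(7,4) attacks row 2 at column 4.
Attacked columns: {2, 3, 4, 5, 6, 7}. Safe: {1}.

1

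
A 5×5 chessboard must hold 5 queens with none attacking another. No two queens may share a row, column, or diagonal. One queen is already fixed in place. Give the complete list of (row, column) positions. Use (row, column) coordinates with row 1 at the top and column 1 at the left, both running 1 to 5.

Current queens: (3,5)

(1,1) (2,3) (3,5) (4,2) (5,4)

Row 1: attacked by (3,5)→{3,5}. Safe: 1, 2, 4. Place at column 1.
Row 2: attacked by (1,1)→{1,2}; (3,5)→{4,5}. Safe: 3. Place at column 3.
Row 4: attacked by (1,1)→{1,4}; (2,3)→{1,3,5}; (3,5)→{4,5}. Safe: 2. Place at column 2.
Row 5: attacked by (1,1)→{1,5}; (2,3)→{3}; (3,5)→{3,5}; (4,2)→{1,2,3}. Safe: 4. Place at column 4.
Columns [1, 3, 5, 2, 4], r−c [0, -1, -2, 2, 1], r+c [2, 5, 8, 6, 9] are all distinct, so no two queens attack.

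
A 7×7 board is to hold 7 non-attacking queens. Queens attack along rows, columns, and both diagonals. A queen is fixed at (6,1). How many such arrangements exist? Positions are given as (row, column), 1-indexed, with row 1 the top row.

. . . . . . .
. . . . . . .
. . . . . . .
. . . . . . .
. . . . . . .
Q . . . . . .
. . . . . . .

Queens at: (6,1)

Branch on row 1: col 2 → 1; col 3 → 1; col 4 → 2; col 5 → 2; col 7 → 1.
Sum: 1 + 1 + 2 + 2 + 1 = 7.

7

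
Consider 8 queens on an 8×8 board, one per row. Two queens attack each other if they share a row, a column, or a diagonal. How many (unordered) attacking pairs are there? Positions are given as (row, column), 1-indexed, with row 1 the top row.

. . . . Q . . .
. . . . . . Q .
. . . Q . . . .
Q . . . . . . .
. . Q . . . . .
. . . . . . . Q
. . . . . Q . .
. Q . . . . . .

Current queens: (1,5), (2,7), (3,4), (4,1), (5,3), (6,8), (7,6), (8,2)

0

All columns are distinct and no two queens satisfy |Δrow| = |Δcol|, so no pair attacks.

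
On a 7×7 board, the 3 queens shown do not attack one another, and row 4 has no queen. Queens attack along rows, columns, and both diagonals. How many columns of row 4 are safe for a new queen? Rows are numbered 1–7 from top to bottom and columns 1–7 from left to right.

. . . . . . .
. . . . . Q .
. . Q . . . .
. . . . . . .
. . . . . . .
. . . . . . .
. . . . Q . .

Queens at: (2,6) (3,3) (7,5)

2

(2,6) attacks row 4 at column 6 and diagonals 4.
(3,3) attacks row 4 at column 3 and diagonals 2, 4.
(7,5) attacks row 4 at column 5 and diagonals 2.
Attacked columns: {2, 3, 4, 5, 6}. Safe: {1, 7}.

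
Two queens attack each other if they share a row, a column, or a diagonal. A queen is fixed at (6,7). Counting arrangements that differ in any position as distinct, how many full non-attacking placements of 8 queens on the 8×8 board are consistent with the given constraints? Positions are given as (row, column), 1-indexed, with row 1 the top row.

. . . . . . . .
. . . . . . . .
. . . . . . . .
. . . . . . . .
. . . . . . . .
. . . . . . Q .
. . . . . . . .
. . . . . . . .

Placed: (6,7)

14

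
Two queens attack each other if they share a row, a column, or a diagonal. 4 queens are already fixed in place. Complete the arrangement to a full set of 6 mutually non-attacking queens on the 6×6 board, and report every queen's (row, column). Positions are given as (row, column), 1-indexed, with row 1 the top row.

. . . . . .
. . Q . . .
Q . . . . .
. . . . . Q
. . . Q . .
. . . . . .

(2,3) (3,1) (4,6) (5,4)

(1,5) (2,3) (3,1) (4,6) (5,4) (6,2)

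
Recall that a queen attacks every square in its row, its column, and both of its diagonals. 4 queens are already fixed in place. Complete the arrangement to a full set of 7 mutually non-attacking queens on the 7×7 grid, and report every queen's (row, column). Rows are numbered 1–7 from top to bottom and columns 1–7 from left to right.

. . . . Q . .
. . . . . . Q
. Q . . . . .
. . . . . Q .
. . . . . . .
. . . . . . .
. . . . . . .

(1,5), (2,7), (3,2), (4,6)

(1,5) (2,7) (3,2) (4,6) (5,3) (6,1) (7,4)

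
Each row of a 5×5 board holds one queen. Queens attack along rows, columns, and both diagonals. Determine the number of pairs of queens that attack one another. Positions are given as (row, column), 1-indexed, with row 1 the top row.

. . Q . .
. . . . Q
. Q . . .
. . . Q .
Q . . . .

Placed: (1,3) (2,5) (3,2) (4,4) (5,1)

All columns are distinct and no two queens satisfy |Δrow| = |Δcol|, so no pair attacks.

0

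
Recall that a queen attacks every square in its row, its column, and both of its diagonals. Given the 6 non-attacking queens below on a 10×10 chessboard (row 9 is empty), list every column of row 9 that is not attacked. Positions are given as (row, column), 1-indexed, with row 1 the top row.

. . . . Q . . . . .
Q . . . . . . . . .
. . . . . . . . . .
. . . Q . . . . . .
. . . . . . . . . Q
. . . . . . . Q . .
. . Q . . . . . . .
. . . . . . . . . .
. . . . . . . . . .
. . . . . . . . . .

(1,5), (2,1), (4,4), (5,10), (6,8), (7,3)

columns 2, 7

(1,5) attacks row 9 at column 5.
(2,1) attacks row 9 at column 1 and diagonals 8.
(4,4) attacks row 9 at column 4 and diagonals 9.
(5,10) attacks row 9 at column 10 and diagonals 6.
(6,8) attacks row 9 at column 8 and diagonals 5.
(7,3) attacks row 9 at column 3 and diagonals 1, 5.
Attacked columns: {1, 3, 4, 5, 6, 8, 9, 10}. Safe: {2, 7}.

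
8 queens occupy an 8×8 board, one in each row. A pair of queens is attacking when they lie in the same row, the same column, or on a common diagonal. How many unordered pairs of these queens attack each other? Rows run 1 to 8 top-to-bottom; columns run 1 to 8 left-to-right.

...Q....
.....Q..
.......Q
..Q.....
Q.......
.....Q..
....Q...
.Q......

2

Same column: (2,6)–(6,6) (column 6).
Same diagonal: (6,6)–(7,5) (|6−7| = |6−5| = 1).
Total attacking pairs: 2.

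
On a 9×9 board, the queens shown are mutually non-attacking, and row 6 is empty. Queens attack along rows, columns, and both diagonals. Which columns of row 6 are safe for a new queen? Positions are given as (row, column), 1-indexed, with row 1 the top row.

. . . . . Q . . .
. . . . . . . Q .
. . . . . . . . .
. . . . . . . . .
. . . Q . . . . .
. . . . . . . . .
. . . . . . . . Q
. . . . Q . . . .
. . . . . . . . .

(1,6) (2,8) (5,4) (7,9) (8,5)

(1,6) attacks row 6 at column 6 and diagonals 1.
(2,8) attacks row 6 at column 8 and diagonals 4.
(5,4) attacks row 6 at column 4 and diagonals 3, 5.
(7,9) attacks row 6 at column 9 and diagonals 8.
(8,5) attacks row 6 at column 5 and diagonals 3, 7.
Attacked columns: {1, 3, 4, 5, 6, 7, 8, 9}. Safe: {2}.

columns 2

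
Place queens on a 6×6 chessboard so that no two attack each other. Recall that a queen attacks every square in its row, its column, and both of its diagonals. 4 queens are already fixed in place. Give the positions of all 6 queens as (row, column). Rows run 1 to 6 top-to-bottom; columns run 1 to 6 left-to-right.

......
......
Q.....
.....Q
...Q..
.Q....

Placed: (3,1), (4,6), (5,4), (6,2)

(1,5) (2,3) (3,1) (4,6) (5,4) (6,2)

Row 1: attacked by (3,1)→{1,3}; (4,6)→{3,6}; (5,4)→{4}; (6,2)→{2}. Safe: 5. Place at column 5.
Row 2: attacked by (1,5)→{4,5,6}; (3,1)→{1,2}; (4,6)→{4,6}; (5,4)→{1,4}; (6,2)→{2,6}. Safe: 3. Place at column 3.
Columns [5, 3, 1, 6, 4, 2], r−c [-4, -1, 2, -2, 1, 4], r+c [6, 5, 4, 10, 9, 8] are all distinct, so no two queens attack.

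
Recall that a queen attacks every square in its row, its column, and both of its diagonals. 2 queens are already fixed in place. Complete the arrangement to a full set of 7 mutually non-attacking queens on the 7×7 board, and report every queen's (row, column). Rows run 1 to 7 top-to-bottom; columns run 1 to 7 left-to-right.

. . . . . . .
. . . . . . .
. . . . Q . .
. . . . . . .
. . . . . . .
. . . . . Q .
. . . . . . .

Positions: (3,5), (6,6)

(1,2) (2,7) (3,5) (4,3) (5,1) (6,6) (7,4)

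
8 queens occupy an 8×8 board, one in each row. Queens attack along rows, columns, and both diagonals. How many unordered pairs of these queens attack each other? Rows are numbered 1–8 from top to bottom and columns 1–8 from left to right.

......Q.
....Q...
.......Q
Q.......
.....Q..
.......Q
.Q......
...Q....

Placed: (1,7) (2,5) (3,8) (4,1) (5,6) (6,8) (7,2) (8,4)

Same column: (3,8)–(6,8) (column 8).
Same diagonal: (3,8)–(5,6) (|3−5| = |8−6| = 2).
Total attacking pairs: 2.

2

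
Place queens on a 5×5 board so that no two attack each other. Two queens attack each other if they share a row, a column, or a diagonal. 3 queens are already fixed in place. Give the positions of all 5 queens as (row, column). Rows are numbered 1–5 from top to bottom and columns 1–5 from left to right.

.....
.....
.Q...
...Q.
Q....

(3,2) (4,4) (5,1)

(1,3) (2,5) (3,2) (4,4) (5,1)

Row 1: attacked by (3,2)→{2,4}; (4,4)→{1,4}; (5,1)→{1,5}. Safe: 3. Place at column 3.
Row 2: attacked by (1,3)→{2,3,4}; (3,2)→{1,2,3}; (4,4)→{2,4}; (5,1)→{1,4}. Safe: 5. Place at column 5.
Columns [3, 5, 2, 4, 1], r−c [-2, -3, 1, 0, 4], r+c [4, 7, 5, 8, 6] are all distinct, so no two queens attack.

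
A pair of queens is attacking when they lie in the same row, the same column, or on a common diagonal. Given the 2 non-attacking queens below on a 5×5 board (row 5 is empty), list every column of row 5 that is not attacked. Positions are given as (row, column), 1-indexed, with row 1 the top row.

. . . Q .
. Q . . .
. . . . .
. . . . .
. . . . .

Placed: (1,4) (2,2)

columns 1, 3

(1,4) attacks row 5 at column 4.
(2,2) attacks row 5 at column 2 and diagonals 5.
Attacked columns: {2, 4, 5}. Safe: {1, 3}.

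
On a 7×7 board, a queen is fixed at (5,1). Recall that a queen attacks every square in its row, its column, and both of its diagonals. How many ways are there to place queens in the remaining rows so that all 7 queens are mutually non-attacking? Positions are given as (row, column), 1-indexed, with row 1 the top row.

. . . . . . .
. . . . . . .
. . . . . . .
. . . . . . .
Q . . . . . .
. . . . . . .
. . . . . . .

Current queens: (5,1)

Branch on row 1: col 2 → 2; col 3 → 1; col 4 → 0; col 6 → 2; col 7 → 1.
Sum: 2 + 1 + 0 + 2 + 1 = 6.

6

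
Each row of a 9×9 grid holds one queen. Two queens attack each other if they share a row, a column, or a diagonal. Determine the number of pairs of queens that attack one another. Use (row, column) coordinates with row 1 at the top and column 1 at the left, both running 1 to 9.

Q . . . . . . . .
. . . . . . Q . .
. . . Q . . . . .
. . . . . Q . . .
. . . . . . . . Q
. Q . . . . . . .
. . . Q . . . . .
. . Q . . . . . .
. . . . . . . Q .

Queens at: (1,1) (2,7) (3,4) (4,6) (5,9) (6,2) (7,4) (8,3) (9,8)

Same column: (3,4)–(7,4) (column 4).
Same diagonal: (7,4)–(8,3) (|7−8| = |4−3| = 1).
Total attacking pairs: 2.

2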